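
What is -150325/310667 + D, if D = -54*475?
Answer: -1138394125/44381 ≈ -25650.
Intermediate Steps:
D = -25650
-150325/310667 + D = -150325/310667 - 25650 = -150325*1/310667 - 25650 = -21475/44381 - 25650 = -1138394125/44381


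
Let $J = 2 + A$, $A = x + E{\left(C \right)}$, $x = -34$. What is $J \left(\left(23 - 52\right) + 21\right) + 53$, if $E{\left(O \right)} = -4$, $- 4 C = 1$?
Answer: $341$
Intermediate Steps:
$C = - \frac{1}{4}$ ($C = \left(- \frac{1}{4}\right) 1 = - \frac{1}{4} \approx -0.25$)
$A = -38$ ($A = -34 - 4 = -38$)
$J = -36$ ($J = 2 - 38 = -36$)
$J \left(\left(23 - 52\right) + 21\right) + 53 = - 36 \left(\left(23 - 52\right) + 21\right) + 53 = - 36 \left(-29 + 21\right) + 53 = \left(-36\right) \left(-8\right) + 53 = 288 + 53 = 341$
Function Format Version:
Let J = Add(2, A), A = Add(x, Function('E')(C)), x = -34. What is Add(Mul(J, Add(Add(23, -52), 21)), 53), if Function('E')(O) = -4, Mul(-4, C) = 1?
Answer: 341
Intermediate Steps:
C = Rational(-1, 4) (C = Mul(Rational(-1, 4), 1) = Rational(-1, 4) ≈ -0.25000)
A = -38 (A = Add(-34, -4) = -38)
J = -36 (J = Add(2, -38) = -36)
Add(Mul(J, Add(Add(23, -52), 21)), 53) = Add(Mul(-36, Add(Add(23, -52), 21)), 53) = Add(Mul(-36, Add(-29, 21)), 53) = Add(Mul(-36, -8), 53) = Add(288, 53) = 341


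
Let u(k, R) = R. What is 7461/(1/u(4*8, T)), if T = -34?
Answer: -253674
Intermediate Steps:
7461/(1/u(4*8, T)) = 7461/(1/(-34)) = 7461/(-1/34) = 7461*(-34) = -253674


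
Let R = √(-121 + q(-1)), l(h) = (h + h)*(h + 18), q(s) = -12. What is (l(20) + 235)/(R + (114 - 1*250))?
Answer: -18360/1433 - 135*I*√133/1433 ≈ -12.812 - 1.0865*I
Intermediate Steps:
l(h) = 2*h*(18 + h) (l(h) = (2*h)*(18 + h) = 2*h*(18 + h))
R = I*√133 (R = √(-121 - 12) = √(-133) = I*√133 ≈ 11.533*I)
(l(20) + 235)/(R + (114 - 1*250)) = (2*20*(18 + 20) + 235)/(I*√133 + (114 - 1*250)) = (2*20*38 + 235)/(I*√133 + (114 - 250)) = (1520 + 235)/(I*√133 - 136) = 1755/(-136 + I*√133)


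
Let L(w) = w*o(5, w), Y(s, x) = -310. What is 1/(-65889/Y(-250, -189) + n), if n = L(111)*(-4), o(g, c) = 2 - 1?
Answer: -310/71751 ≈ -0.0043205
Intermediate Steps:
o(g, c) = 1
L(w) = w (L(w) = w*1 = w)
n = -444 (n = 111*(-4) = -444)
1/(-65889/Y(-250, -189) + n) = 1/(-65889/(-310) - 444) = 1/(-65889*(-1/310) - 444) = 1/(65889/310 - 444) = 1/(-71751/310) = -310/71751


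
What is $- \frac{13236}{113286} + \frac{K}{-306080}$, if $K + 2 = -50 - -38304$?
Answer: $- \frac{349362123}{1444774120} \approx -0.24181$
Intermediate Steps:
$K = 38252$ ($K = -2 - -38254 = -2 + \left(-50 + 38304\right) = -2 + 38254 = 38252$)
$- \frac{13236}{113286} + \frac{K}{-306080} = - \frac{13236}{113286} + \frac{38252}{-306080} = \left(-13236\right) \frac{1}{113286} + 38252 \left(- \frac{1}{306080}\right) = - \frac{2206}{18881} - \frac{9563}{76520} = - \frac{349362123}{1444774120}$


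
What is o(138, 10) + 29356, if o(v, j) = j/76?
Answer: 1115533/38 ≈ 29356.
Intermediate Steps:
o(v, j) = j/76 (o(v, j) = j*(1/76) = j/76)
o(138, 10) + 29356 = (1/76)*10 + 29356 = 5/38 + 29356 = 1115533/38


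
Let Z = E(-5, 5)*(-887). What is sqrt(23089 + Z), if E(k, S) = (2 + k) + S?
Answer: 7*sqrt(435) ≈ 146.00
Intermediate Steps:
E(k, S) = 2 + S + k
Z = -1774 (Z = (2 + 5 - 5)*(-887) = 2*(-887) = -1774)
sqrt(23089 + Z) = sqrt(23089 - 1774) = sqrt(21315) = 7*sqrt(435)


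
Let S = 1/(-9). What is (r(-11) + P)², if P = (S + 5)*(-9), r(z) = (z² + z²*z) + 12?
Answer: 1542564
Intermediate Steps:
S = -⅑ ≈ -0.11111
r(z) = 12 + z² + z³ (r(z) = (z² + z³) + 12 = 12 + z² + z³)
P = -44 (P = (-⅑ + 5)*(-9) = (44/9)*(-9) = -44)
(r(-11) + P)² = ((12 + (-11)² + (-11)³) - 44)² = ((12 + 121 - 1331) - 44)² = (-1198 - 44)² = (-1242)² = 1542564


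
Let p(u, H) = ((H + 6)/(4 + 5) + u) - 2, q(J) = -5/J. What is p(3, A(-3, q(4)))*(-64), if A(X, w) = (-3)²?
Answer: -512/3 ≈ -170.67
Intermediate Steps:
A(X, w) = 9
p(u, H) = -4/3 + u + H/9 (p(u, H) = ((6 + H)/9 + u) - 2 = ((6 + H)*(⅑) + u) - 2 = ((⅔ + H/9) + u) - 2 = (⅔ + u + H/9) - 2 = -4/3 + u + H/9)
p(3, A(-3, q(4)))*(-64) = (-4/3 + 3 + (⅑)*9)*(-64) = (-4/3 + 3 + 1)*(-64) = (8/3)*(-64) = -512/3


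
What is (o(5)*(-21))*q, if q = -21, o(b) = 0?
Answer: 0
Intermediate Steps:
(o(5)*(-21))*q = (0*(-21))*(-21) = 0*(-21) = 0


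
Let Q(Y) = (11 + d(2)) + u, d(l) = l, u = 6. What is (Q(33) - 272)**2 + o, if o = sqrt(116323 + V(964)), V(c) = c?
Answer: 64009 + sqrt(117287) ≈ 64352.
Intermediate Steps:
Q(Y) = 19 (Q(Y) = (11 + 2) + 6 = 13 + 6 = 19)
o = sqrt(117287) (o = sqrt(116323 + 964) = sqrt(117287) ≈ 342.47)
(Q(33) - 272)**2 + o = (19 - 272)**2 + sqrt(117287) = (-253)**2 + sqrt(117287) = 64009 + sqrt(117287)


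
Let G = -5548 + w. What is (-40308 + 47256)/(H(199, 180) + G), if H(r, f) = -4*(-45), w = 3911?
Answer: -6948/1457 ≈ -4.7687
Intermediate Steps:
H(r, f) = 180
G = -1637 (G = -5548 + 3911 = -1637)
(-40308 + 47256)/(H(199, 180) + G) = (-40308 + 47256)/(180 - 1637) = 6948/(-1457) = 6948*(-1/1457) = -6948/1457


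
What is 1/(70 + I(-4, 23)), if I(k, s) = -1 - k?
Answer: 1/73 ≈ 0.013699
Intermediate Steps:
1/(70 + I(-4, 23)) = 1/(70 + (-1 - 1*(-4))) = 1/(70 + (-1 + 4)) = 1/(70 + 3) = 1/73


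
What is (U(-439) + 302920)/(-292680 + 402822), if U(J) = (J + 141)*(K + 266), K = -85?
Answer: 41497/18357 ≈ 2.2606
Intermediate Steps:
U(J) = 25521 + 181*J (U(J) = (J + 141)*(-85 + 266) = (141 + J)*181 = 25521 + 181*J)
(U(-439) + 302920)/(-292680 + 402822) = ((25521 + 181*(-439)) + 302920)/(-292680 + 402822) = ((25521 - 79459) + 302920)/110142 = (-53938 + 302920)*(1/110142) = 248982*(1/110142) = 41497/18357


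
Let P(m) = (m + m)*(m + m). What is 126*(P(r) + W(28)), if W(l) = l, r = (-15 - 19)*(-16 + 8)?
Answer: 37291464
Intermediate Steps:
r = 272 (r = -34*(-8) = 272)
P(m) = 4*m**2 (P(m) = (2*m)*(2*m) = 4*m**2)
126*(P(r) + W(28)) = 126*(4*272**2 + 28) = 126*(4*73984 + 28) = 126*(295936 + 28) = 126*295964 = 37291464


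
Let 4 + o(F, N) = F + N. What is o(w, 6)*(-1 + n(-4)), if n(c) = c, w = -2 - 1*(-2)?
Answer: -10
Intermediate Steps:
w = 0 (w = -2 + 2 = 0)
o(F, N) = -4 + F + N (o(F, N) = -4 + (F + N) = -4 + F + N)
o(w, 6)*(-1 + n(-4)) = (-4 + 0 + 6)*(-1 - 4) = 2*(-5) = -10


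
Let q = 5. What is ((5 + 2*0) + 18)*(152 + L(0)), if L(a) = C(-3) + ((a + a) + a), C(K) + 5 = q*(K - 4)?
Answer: 2576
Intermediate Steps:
C(K) = -25 + 5*K (C(K) = -5 + 5*(K - 4) = -5 + 5*(-4 + K) = -5 + (-20 + 5*K) = -25 + 5*K)
L(a) = -40 + 3*a (L(a) = (-25 + 5*(-3)) + ((a + a) + a) = (-25 - 15) + (2*a + a) = -40 + 3*a)
((5 + 2*0) + 18)*(152 + L(0)) = ((5 + 2*0) + 18)*(152 + (-40 + 3*0)) = ((5 + 0) + 18)*(152 + (-40 + 0)) = (5 + 18)*(152 - 40) = 23*112 = 2576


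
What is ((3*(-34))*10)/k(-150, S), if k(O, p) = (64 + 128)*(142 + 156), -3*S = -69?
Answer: -85/4768 ≈ -0.017827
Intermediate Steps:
S = 23 (S = -1/3*(-69) = 23)
k(O, p) = 57216 (k(O, p) = 192*298 = 57216)
((3*(-34))*10)/k(-150, S) = ((3*(-34))*10)/57216 = -102*10*(1/57216) = -1020*1/57216 = -85/4768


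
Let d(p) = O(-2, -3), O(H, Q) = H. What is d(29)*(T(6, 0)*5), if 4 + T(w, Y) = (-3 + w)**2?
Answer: -50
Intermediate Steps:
d(p) = -2
T(w, Y) = -4 + (-3 + w)**2
d(29)*(T(6, 0)*5) = -2*(-4 + (-3 + 6)**2)*5 = -2*(-4 + 3**2)*5 = -2*(-4 + 9)*5 = -10*5 = -2*25 = -50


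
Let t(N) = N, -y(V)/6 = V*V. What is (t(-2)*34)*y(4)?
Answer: 6528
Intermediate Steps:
y(V) = -6*V² (y(V) = -6*V*V = -6*V²)
(t(-2)*34)*y(4) = (-2*34)*(-6*4²) = -(-408)*16 = -68*(-96) = 6528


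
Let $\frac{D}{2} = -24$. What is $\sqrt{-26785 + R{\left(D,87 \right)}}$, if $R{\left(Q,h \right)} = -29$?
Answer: $i \sqrt{26814} \approx 163.75 i$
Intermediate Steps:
$D = -48$ ($D = 2 \left(-24\right) = -48$)
$\sqrt{-26785 + R{\left(D,87 \right)}} = \sqrt{-26785 - 29} = \sqrt{-26814} = i \sqrt{26814}$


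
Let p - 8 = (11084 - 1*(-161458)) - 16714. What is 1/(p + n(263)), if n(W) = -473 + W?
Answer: 1/155626 ≈ 6.4257e-6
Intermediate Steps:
p = 155836 (p = 8 + ((11084 - 1*(-161458)) - 16714) = 8 + ((11084 + 161458) - 16714) = 8 + (172542 - 16714) = 8 + 155828 = 155836)
1/(p + n(263)) = 1/(155836 + (-473 + 263)) = 1/(155836 - 210) = 1/155626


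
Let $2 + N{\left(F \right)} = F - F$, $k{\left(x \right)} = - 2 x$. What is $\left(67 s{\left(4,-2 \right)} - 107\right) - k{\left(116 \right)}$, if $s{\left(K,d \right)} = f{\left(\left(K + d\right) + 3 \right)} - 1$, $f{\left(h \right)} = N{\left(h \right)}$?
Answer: $-76$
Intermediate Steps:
$N{\left(F \right)} = -2$ ($N{\left(F \right)} = -2 + \left(F - F\right) = -2 + 0 = -2$)
$f{\left(h \right)} = -2$
$s{\left(K,d \right)} = -3$ ($s{\left(K,d \right)} = -2 - 1 = -3$)
$\left(67 s{\left(4,-2 \right)} - 107\right) - k{\left(116 \right)} = \left(67 \left(-3\right) - 107\right) - \left(-2\right) 116 = \left(-201 - 107\right) - -232 = -308 + 232 = -76$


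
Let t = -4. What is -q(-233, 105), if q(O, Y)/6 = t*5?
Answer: 120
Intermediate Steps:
q(O, Y) = -120 (q(O, Y) = 6*(-4*5) = 6*(-20) = -120)
-q(-233, 105) = -1*(-120) = 120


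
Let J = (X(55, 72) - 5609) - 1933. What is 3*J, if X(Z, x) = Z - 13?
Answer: -22500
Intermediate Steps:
X(Z, x) = -13 + Z
J = -7500 (J = ((-13 + 55) - 5609) - 1933 = (42 - 5609) - 1933 = -5567 - 1933 = -7500)
3*J = 3*(-7500) = -22500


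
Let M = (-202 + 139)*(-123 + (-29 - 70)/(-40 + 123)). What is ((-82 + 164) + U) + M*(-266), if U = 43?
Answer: -172731089/83 ≈ -2.0811e+6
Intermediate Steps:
M = 649404/83 (M = -63*(-123 - 99/83) = -63*(-10308/83) = 649404/83 ≈ 7824.1)
((-82 + 164) + U) + M*(-266) = ((-82 + 164) + 43) + (649404/83)*(-266) = (82 + 43) - 172741464/83 = 125 - 172741464/83 = -172731089/83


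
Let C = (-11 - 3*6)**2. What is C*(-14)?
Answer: -11774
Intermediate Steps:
C = 841 (C = (-11 - 18)**2 = (-29)**2 = 841)
C*(-14) = 841*(-14) = -11774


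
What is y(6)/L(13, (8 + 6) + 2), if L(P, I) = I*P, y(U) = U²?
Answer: 9/52 ≈ 0.17308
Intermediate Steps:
y(6)/L(13, (8 + 6) + 2) = 6²/((((8 + 6) + 2)*13)) = 36/(((14 + 2)*13)) = 36/((16*13)) = 36/208 = 36*(1/208) = 9/52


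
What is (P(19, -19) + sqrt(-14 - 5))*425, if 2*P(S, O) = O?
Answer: -8075/2 + 425*I*sqrt(19) ≈ -4037.5 + 1852.5*I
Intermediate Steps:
P(S, O) = O/2
(P(19, -19) + sqrt(-14 - 5))*425 = ((1/2)*(-19) + sqrt(-14 - 5))*425 = (-19/2 + sqrt(-19))*425 = (-19/2 + I*sqrt(19))*425 = -8075/2 + 425*I*sqrt(19)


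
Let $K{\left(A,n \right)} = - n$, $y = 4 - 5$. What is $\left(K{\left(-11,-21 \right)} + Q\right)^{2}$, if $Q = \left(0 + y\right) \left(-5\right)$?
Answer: $676$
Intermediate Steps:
$y = -1$
$Q = 5$ ($Q = \left(0 - 1\right) \left(-5\right) = \left(-1\right) \left(-5\right) = 5$)
$\left(K{\left(-11,-21 \right)} + Q\right)^{2} = \left(\left(-1\right) \left(-21\right) + 5\right)^{2} = \left(21 + 5\right)^{2} = 26^{2} = 676$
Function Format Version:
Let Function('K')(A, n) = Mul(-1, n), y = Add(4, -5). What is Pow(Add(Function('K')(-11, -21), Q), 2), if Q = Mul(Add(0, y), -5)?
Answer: 676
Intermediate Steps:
y = -1
Q = 5 (Q = Mul(Add(0, -1), -5) = Mul(-1, -5) = 5)
Pow(Add(Function('K')(-11, -21), Q), 2) = Pow(Add(Mul(-1, -21), 5), 2) = Pow(Add(21, 5), 2) = Pow(26, 2) = 676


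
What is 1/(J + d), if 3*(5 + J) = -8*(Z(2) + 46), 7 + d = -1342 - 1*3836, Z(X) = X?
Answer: -1/5318 ≈ -0.00018804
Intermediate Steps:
d = -5185 (d = -7 + (-1342 - 1*3836) = -7 + (-1342 - 3836) = -7 - 5178 = -5185)
J = -133 (J = -5 + (-8*(2 + 46))/3 = -5 + (-8*48)/3 = -5 + (⅓)*(-384) = -5 - 128 = -133)
1/(J + d) = 1/(-133 - 5185) = 1/(-5318) = -1/5318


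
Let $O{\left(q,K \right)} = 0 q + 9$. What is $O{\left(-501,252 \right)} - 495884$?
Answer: $-495875$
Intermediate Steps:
$O{\left(q,K \right)} = 9$ ($O{\left(q,K \right)} = 0 + 9 = 9$)
$O{\left(-501,252 \right)} - 495884 = 9 - 495884 = -495875$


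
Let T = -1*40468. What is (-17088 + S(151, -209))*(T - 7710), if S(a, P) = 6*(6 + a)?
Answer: 777881988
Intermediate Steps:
S(a, P) = 36 + 6*a
T = -40468
(-17088 + S(151, -209))*(T - 7710) = (-17088 + (36 + 6*151))*(-40468 - 7710) = (-17088 + (36 + 906))*(-48178) = (-17088 + 942)*(-48178) = -16146*(-48178) = 777881988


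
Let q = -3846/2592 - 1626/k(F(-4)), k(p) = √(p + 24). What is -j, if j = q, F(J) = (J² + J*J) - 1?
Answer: 641/432 + 1626*√55/55 ≈ 220.73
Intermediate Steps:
F(J) = -1 + 2*J² (F(J) = (J² + J²) - 1 = 2*J² - 1 = -1 + 2*J²)
k(p) = √(24 + p)
q = -641/432 - 1626*√55/55 (q = -3846/2592 - 1626/√(24 + (-1 + 2*(-4)²)) = -3846*1/2592 - 1626/√(24 + (-1 + 2*16)) = -641/432 - 1626/√(24 + (-1 + 32)) = -641/432 - 1626/√(24 + 31) = -641/432 - 1626*√55/55 ≈ -220.73)
j = -641/432 - 1626*√55/55 ≈ -220.73
-j = -(-641/432 - 1626*√55/55) = 641/432 + 1626*√55/55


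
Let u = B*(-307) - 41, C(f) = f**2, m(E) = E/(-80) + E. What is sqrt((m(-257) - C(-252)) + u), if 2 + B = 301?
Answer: I*sqrt(62236715)/20 ≈ 394.45*I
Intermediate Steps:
m(E) = 79*E/80 (m(E) = E*(-1/80) + E = -E/80 + E = 79*E/80)
B = 299 (B = -2 + 301 = 299)
u = -91834 (u = 299*(-307) - 41 = -91793 - 41 = -91834)
sqrt((m(-257) - C(-252)) + u) = sqrt(((79/80)*(-257) - 1*(-252)**2) - 91834) = sqrt((-20303/80 - 1*63504) - 91834) = sqrt((-20303/80 - 63504) - 91834) = sqrt(-5100623/80 - 91834) = sqrt(-12447343/80) = I*sqrt(62236715)/20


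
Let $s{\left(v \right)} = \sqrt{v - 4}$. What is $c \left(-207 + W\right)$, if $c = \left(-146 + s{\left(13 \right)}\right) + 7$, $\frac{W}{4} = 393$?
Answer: $-185640$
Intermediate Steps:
$W = 1572$ ($W = 4 \cdot 393 = 1572$)
$s{\left(v \right)} = \sqrt{-4 + v}$
$c = -136$ ($c = \left(-146 + \sqrt{-4 + 13}\right) + 7 = \left(-146 + \sqrt{9}\right) + 7 = \left(-146 + 3\right) + 7 = -143 + 7 = -136$)
$c \left(-207 + W\right) = - 136 \left(-207 + 1572\right) = \left(-136\right) 1365 = -185640$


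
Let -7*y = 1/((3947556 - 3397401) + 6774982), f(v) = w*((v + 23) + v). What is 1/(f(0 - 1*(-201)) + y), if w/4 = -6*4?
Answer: -51275959/2092059127201 ≈ -2.4510e-5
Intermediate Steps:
w = -96 (w = 4*(-6*4) = 4*(-24) = -96)
f(v) = -2208 - 192*v (f(v) = -96*((v + 23) + v) = -96*((23 + v) + v) = -96*(23 + 2*v) = -2208 - 192*v)
y = -1/51275959 (y = -1/(7*((3947556 - 3397401) + 6774982)) = -1/(7*(550155 + 6774982)) = -⅐/7325137 = -⅐*1/7325137 = -1/51275959 ≈ -1.9502e-8)
1/(f(0 - 1*(-201)) + y) = 1/((-2208 - 192*(0 - 1*(-201))) - 1/51275959) = 1/((-2208 - 192*(0 + 201)) - 1/51275959) = 1/((-2208 - 192*201) - 1/51275959) = 1/((-2208 - 38592) - 1/51275959) = 1/(-40800 - 1/51275959) = 1/(-2092059127201/51275959) = -51275959/2092059127201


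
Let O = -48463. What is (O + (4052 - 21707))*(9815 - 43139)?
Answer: 2203316232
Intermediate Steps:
(O + (4052 - 21707))*(9815 - 43139) = (-48463 + (4052 - 21707))*(9815 - 43139) = (-48463 - 17655)*(-33324) = -66118*(-33324) = 2203316232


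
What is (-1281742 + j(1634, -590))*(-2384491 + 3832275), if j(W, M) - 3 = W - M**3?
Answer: 295491114598680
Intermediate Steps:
j(W, M) = 3 + W - M**3 (j(W, M) = 3 + (W - M**3) = 3 + W - M**3)
(-1281742 + j(1634, -590))*(-2384491 + 3832275) = (-1281742 + (3 + 1634 - 1*(-590)**3))*(-2384491 + 3832275) = (-1281742 + (3 + 1634 - 1*(-205379000)))*1447784 = (-1281742 + (3 + 1634 + 205379000))*1447784 = (-1281742 + 205380637)*1447784 = 204098895*1447784 = 295491114598680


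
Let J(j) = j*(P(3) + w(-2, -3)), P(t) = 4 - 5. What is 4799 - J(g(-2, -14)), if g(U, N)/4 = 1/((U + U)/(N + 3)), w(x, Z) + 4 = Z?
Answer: 4887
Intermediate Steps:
w(x, Z) = -4 + Z
P(t) = -1
g(U, N) = 2*(3 + N)/U (g(U, N) = 4/(((U + U)/(N + 3))) = 4/(((2*U)/(3 + N))) = 4/((2*U/(3 + N))) = 4*((3 + N)/(2*U)) = 2*(3 + N)/U)
J(j) = -8*j (J(j) = j*(-1 + (-4 - 3)) = j*(-1 - 7) = j*(-8) = -8*j)
4799 - J(g(-2, -14)) = 4799 - (-8)*2*(3 - 14)/(-2) = 4799 - (-8)*2*(-1/2)*(-11) = 4799 - (-8)*11 = 4799 - 1*(-88) = 4799 + 88 = 4887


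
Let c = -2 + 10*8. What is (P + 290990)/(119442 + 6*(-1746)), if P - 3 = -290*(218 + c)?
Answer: 15781/8382 ≈ 1.8827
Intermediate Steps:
c = 78 (c = -2 + 80 = 78)
P = -85837 (P = 3 - 290*(218 + 78) = 3 - 290*296 = 3 - 85840 = -85837)
(P + 290990)/(119442 + 6*(-1746)) = (-85837 + 290990)/(119442 + 6*(-1746)) = 205153/(119442 - 10476) = 205153/108966 = 205153*(1/108966) = 15781/8382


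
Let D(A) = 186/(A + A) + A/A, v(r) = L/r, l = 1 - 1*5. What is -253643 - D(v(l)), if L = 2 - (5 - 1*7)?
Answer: -253551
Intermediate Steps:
l = -4 (l = 1 - 5 = -4)
L = 4 (L = 2 - (5 - 7) = 2 - 1*(-2) = 2 + 2 = 4)
v(r) = 4/r
D(A) = 1 + 93/A (D(A) = 186/((2*A)) + 1 = 186*(1/(2*A)) + 1 = 93/A + 1 = 1 + 93/A)
-253643 - D(v(l)) = -253643 - (93 + 4/(-4))/(4/(-4)) = -253643 - (93 + 4*(-¼))/(4*(-¼)) = -253643 - (93 - 1)/(-1) = -253643 - (-1)*92 = -253643 - 1*(-92) = -253643 + 92 = -253551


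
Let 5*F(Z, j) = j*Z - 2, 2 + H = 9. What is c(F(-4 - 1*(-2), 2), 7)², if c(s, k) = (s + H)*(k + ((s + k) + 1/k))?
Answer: 172580769/30625 ≈ 5635.3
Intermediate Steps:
H = 7 (H = -2 + 9 = 7)
F(Z, j) = -⅖ + Z*j/5 (F(Z, j) = (j*Z - 2)/5 = (Z*j - 2)/5 = (-2 + Z*j)/5 = -⅖ + Z*j/5)
c(s, k) = (7 + s)*(s + 1/k + 2*k) (c(s, k) = (s + 7)*(k + ((s + k) + 1/k)) = (7 + s)*(k + ((k + s) + 1/k)) = (7 + s)*(k + (k + s + 1/k)) = (7 + s)*(s + 1/k + 2*k))
c(F(-4 - 1*(-2), 2), 7)² = ((7 + (-⅖ + (⅕)*(-4 - 1*(-2))*2) + 7*((-⅖ + (⅕)*(-4 - 1*(-2))*2)² + 7*(-⅖ + (⅕)*(-4 - 1*(-2))*2) + 14*7 + 2*7*(-⅖ + (⅕)*(-4 - 1*(-2))*2)))/7)² = ((7 + (-⅖ + (⅕)*(-4 + 2)*2) + 7*((-⅖ + (⅕)*(-4 + 2)*2)² + 7*(-⅖ + (⅕)*(-4 + 2)*2) + 98 + 2*7*(-⅖ + (⅕)*(-4 + 2)*2)))/7)² = ((7 + (-⅖ + (⅕)*(-2)*2) + 7*((-⅖ + (⅕)*(-2)*2)² + 7*(-⅖ + (⅕)*(-2)*2) + 98 + 2*7*(-⅖ + (⅕)*(-2)*2)))/7)² = ((7 + (-⅖ - ⅘) + 7*((-⅖ - ⅘)² + 7*(-⅖ - ⅘) + 98 + 2*7*(-⅖ - ⅘)))/7)² = ((7 - 6/5 + 7*((-6/5)² + 7*(-6/5) + 98 + 2*7*(-6/5)))/7)² = ((7 - 6/5 + 7*(36/25 - 42/5 + 98 - 84/5))/7)² = ((7 - 6/5 + 7*(1856/25))/7)² = ((7 - 6/5 + 12992/25)/7)² = ((⅐)*(13137/25))² = (13137/175)² = 172580769/30625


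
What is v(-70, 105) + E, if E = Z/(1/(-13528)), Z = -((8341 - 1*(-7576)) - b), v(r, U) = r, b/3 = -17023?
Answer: 906186538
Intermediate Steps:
b = -51069 (b = 3*(-17023) = -51069)
Z = -66986 (Z = -((8341 - 1*(-7576)) - 1*(-51069)) = -((8341 + 7576) + 51069) = -(15917 + 51069) = -1*66986 = -66986)
E = 906186608 (E = -66986/(1/(-13528)) = -66986/(-1/13528) = -66986*(-13528) = 906186608)
v(-70, 105) + E = -70 + 906186608 = 906186538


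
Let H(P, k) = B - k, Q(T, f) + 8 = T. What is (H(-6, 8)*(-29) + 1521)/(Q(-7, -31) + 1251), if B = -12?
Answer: 2101/1236 ≈ 1.6998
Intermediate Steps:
Q(T, f) = -8 + T
H(P, k) = -12 - k
(H(-6, 8)*(-29) + 1521)/(Q(-7, -31) + 1251) = ((-12 - 1*8)*(-29) + 1521)/((-8 - 7) + 1251) = ((-12 - 8)*(-29) + 1521)/(-15 + 1251) = (-20*(-29) + 1521)/1236 = (580 + 1521)*(1/1236) = 2101*(1/1236) = 2101/1236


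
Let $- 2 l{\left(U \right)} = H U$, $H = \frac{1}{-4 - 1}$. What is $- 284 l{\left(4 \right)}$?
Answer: $- \frac{568}{5} \approx -113.6$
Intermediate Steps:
$H = - \frac{1}{5}$ ($H = \frac{1}{-5} = - \frac{1}{5} \approx -0.2$)
$l{\left(U \right)} = \frac{U}{10}$ ($l{\left(U \right)} = - \frac{\left(- \frac{1}{5}\right) U}{2} = \frac{U}{10}$)
$- 284 l{\left(4 \right)} = - 284 \cdot \frac{1}{10} \cdot 4 = \left(-284\right) \frac{2}{5} = - \frac{568}{5}$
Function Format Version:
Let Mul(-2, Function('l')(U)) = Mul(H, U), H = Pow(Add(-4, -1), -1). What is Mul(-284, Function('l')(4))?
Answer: Rational(-568, 5) ≈ -113.60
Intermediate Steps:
H = Rational(-1, 5) (H = Pow(-5, -1) = Rational(-1, 5) ≈ -0.20000)
Function('l')(U) = Mul(Rational(1, 10), U) (Function('l')(U) = Mul(Rational(-1, 2), Mul(Rational(-1, 5), U)) = Mul(Rational(1, 10), U))
Mul(-284, Function('l')(4)) = Mul(-284, Mul(Rational(1, 10), 4)) = Mul(-284, Rational(2, 5)) = Rational(-568, 5)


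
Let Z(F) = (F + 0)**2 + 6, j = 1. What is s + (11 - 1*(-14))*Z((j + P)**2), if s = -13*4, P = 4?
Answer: 15723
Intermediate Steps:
s = -52
Z(F) = 6 + F**2 (Z(F) = F**2 + 6 = 6 + F**2)
s + (11 - 1*(-14))*Z((j + P)**2) = -52 + (11 - 1*(-14))*(6 + ((1 + 4)**2)**2) = -52 + (11 + 14)*(6 + (5**2)**2) = -52 + 25*(6 + 25**2) = -52 + 25*(6 + 625) = -52 + 25*631 = -52 + 15775 = 15723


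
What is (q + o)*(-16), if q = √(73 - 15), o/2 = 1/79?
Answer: -32/79 - 16*√58 ≈ -122.26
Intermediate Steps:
o = 2/79 ≈ 0.025316
q = √58 ≈ 7.6158
(q + o)*(-16) = (√58 + 2/79)*(-16) = (2/79 + √58)*(-16) = -32/79 - 16*√58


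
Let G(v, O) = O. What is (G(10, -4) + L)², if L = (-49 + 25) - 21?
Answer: 2401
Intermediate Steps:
L = -45 (L = -24 - 21 = -45)
(G(10, -4) + L)² = (-4 - 45)² = (-49)² = 2401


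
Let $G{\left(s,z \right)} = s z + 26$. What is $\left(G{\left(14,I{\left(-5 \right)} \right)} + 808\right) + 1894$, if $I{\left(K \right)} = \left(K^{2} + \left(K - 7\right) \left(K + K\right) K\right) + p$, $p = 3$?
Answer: $-5280$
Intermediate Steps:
$I{\left(K \right)} = 3 + K^{2} + 2 K^{2} \left(-7 + K\right)$ ($I{\left(K \right)} = \left(K^{2} + \left(K - 7\right) \left(K + K\right) K\right) + 3 = \left(K^{2} + \left(-7 + K\right) 2 K K\right) + 3 = \left(K^{2} + 2 K \left(-7 + K\right) K\right) + 3 = \left(K^{2} + 2 K^{2} \left(-7 + K\right)\right) + 3 = 3 + K^{2} + 2 K^{2} \left(-7 + K\right)$)
$G{\left(s,z \right)} = 26 + s z$
$\left(G{\left(14,I{\left(-5 \right)} \right)} + 808\right) + 1894 = \left(\left(26 + 14 \left(3 - 13 \left(-5\right)^{2} + 2 \left(-5\right)^{3}\right)\right) + 808\right) + 1894 = \left(\left(26 + 14 \left(3 - 325 + 2 \left(-125\right)\right)\right) + 808\right) + 1894 = \left(\left(26 + 14 \left(3 - 325 - 250\right)\right) + 808\right) + 1894 = \left(\left(26 + 14 \left(-572\right)\right) + 808\right) + 1894 = \left(\left(26 - 8008\right) + 808\right) + 1894 = \left(-7982 + 808\right) + 1894 = -7174 + 1894 = -5280$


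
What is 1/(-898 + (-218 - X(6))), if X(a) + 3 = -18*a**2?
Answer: -1/465 ≈ -0.0021505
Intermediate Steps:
X(a) = -3 - 18*a**2
1/(-898 + (-218 - X(6))) = 1/(-898 + (-218 - (-3 - 18*6**2))) = 1/(-898 + (-218 - (-3 - 18*36))) = 1/(-898 + (-218 - (-3 - 648))) = 1/(-898 + (-218 - 1*(-651))) = 1/(-898 + (-218 + 651)) = 1/(-898 + 433) = 1/(-465) = -1/465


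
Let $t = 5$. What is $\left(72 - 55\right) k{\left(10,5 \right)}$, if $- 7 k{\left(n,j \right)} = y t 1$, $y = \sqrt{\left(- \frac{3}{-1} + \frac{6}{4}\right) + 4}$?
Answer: $- \frac{85 \sqrt{34}}{14} \approx -35.402$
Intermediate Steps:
$y = \frac{\sqrt{34}}{2}$ ($y = \sqrt{\left(\left(-3\right) \left(-1\right) + 6 \cdot \frac{1}{4}\right) + 4} = \sqrt{\left(3 + \frac{3}{2}\right) + 4} = \sqrt{\frac{9}{2} + 4} = \sqrt{\frac{17}{2}} = \frac{\sqrt{34}}{2} \approx 2.9155$)
$k{\left(n,j \right)} = - \frac{5 \sqrt{34}}{14}$ ($k{\left(n,j \right)} = - \frac{\frac{\sqrt{34}}{2} \cdot 5 \cdot 1}{7} = - \frac{\frac{5 \sqrt{34}}{2} \cdot 1}{7} = - \frac{\frac{5}{2} \sqrt{34}}{7} = - \frac{5 \sqrt{34}}{14}$)
$\left(72 - 55\right) k{\left(10,5 \right)} = \left(72 - 55\right) \left(- \frac{5 \sqrt{34}}{14}\right) = 17 \left(- \frac{5 \sqrt{34}}{14}\right) = - \frac{85 \sqrt{34}}{14}$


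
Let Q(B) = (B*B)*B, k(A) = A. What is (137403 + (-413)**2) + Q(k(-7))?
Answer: 307629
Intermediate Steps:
Q(B) = B**3 (Q(B) = B**2*B = B**3)
(137403 + (-413)**2) + Q(k(-7)) = (137403 + (-413)**2) + (-7)**3 = (137403 + 170569) - 343 = 307972 - 343 = 307629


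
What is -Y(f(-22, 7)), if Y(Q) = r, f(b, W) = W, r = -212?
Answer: 212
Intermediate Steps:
Y(Q) = -212
-Y(f(-22, 7)) = -1*(-212) = 212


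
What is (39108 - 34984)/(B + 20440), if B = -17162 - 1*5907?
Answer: -4124/2629 ≈ -1.5687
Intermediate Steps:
B = -23069 (B = -17162 - 5907 = -23069)
(39108 - 34984)/(B + 20440) = (39108 - 34984)/(-23069 + 20440) = 4124/(-2629) = 4124*(-1/2629) = -4124/2629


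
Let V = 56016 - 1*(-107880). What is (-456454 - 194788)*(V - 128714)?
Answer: -22911996044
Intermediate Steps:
V = 163896 (V = 56016 + 107880 = 163896)
(-456454 - 194788)*(V - 128714) = (-456454 - 194788)*(163896 - 128714) = -651242*35182 = -22911996044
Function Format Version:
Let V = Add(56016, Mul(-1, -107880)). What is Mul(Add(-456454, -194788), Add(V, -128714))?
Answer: -22911996044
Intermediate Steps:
V = 163896 (V = Add(56016, 107880) = 163896)
Mul(Add(-456454, -194788), Add(V, -128714)) = Mul(Add(-456454, -194788), Add(163896, -128714)) = Mul(-651242, 35182) = -22911996044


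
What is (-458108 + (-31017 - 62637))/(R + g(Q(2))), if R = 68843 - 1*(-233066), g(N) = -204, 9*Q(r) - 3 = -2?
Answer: -551762/301705 ≈ -1.8288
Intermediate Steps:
Q(r) = ⅑ (Q(r) = ⅓ + (⅑)*(-2) = ⅓ - 2/9 = ⅑)
R = 301909 (R = 68843 + 233066 = 301909)
(-458108 + (-31017 - 62637))/(R + g(Q(2))) = (-458108 + (-31017 - 62637))/(301909 - 204) = (-458108 - 93654)/301705 = -551762*1/301705 = -551762/301705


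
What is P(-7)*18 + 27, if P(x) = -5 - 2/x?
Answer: -405/7 ≈ -57.857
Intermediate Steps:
P(-7)*18 + 27 = (-5 - 2/(-7))*18 + 27 = (-5 - 2*(-1/7))*18 + 27 = (-5 + 2/7)*18 + 27 = -33/7*18 + 27 = -594/7 + 27 = -405/7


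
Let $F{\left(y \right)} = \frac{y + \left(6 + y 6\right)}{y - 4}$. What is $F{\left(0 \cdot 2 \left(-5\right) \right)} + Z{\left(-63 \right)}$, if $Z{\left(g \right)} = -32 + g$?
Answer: $- \frac{193}{2} \approx -96.5$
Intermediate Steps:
$F{\left(y \right)} = \frac{6 + 7 y}{-4 + y}$ ($F{\left(y \right)} = \frac{y + \left(6 + 6 y\right)}{-4 + y} = \frac{6 + 7 y}{-4 + y}$)
$F{\left(0 \cdot 2 \left(-5\right) \right)} + Z{\left(-63 \right)} = \frac{6 + 7 \cdot 0 \cdot 2 \left(-5\right)}{-4 + 0 \cdot 2 \left(-5\right)} - 95 = \frac{6 + 7 \cdot 0 \left(-5\right)}{-4 + 0 \left(-5\right)} - 95 = \frac{6 + 7 \cdot 0}{-4 + 0} - 95 = \frac{6 + 0}{-4} - 95 = \left(- \frac{1}{4}\right) 6 - 95 = - \frac{3}{2} - 95 = - \frac{193}{2}$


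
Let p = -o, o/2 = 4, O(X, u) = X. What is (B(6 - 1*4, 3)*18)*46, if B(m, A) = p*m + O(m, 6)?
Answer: -11592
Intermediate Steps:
o = 8 (o = 2*4 = 8)
p = -8 (p = -1*8 = -8)
B(m, A) = -7*m (B(m, A) = -8*m + m = -7*m)
(B(6 - 1*4, 3)*18)*46 = (-7*(6 - 1*4)*18)*46 = (-7*(6 - 4)*18)*46 = (-7*2*18)*46 = -14*18*46 = -252*46 = -11592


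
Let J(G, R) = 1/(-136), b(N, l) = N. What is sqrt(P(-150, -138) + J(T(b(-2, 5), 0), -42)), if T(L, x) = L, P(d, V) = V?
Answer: 137*I*sqrt(34)/68 ≈ 11.748*I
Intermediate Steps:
J(G, R) = -1/136
sqrt(P(-150, -138) + J(T(b(-2, 5), 0), -42)) = sqrt(-138 - 1/136) = sqrt(-18769/136) = 137*I*sqrt(34)/68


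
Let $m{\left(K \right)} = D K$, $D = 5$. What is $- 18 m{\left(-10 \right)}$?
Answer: $900$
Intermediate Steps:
$m{\left(K \right)} = 5 K$
$- 18 m{\left(-10 \right)} = - 18 \cdot 5 \left(-10\right) = \left(-18\right) \left(-50\right) = 900$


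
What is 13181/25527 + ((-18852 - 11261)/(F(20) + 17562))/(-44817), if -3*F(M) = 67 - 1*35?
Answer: 10368918329737/20079489851862 ≈ 0.51639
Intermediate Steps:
F(M) = -32/3 (F(M) = -(67 - 1*35)/3 = -(67 - 35)/3 = -1/3*32 = -32/3)
13181/25527 + ((-18852 - 11261)/(F(20) + 17562))/(-44817) = 13181/25527 + ((-18852 - 11261)/(-32/3 + 17562))/(-44817) = 13181*(1/25527) - 30113/52654/3*(-1/44817) = 13181/25527 - 30113*3/52654*(-1/44817) = 13181/25527 - 90339/52654*(-1/44817) = 13181/25527 + 30113/786598106 = 10368918329737/20079489851862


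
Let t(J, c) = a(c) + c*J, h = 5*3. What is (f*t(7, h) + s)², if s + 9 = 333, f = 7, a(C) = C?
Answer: 1354896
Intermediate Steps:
h = 15
s = 324 (s = -9 + 333 = 324)
t(J, c) = c + J*c (t(J, c) = c + c*J = c + J*c)
(f*t(7, h) + s)² = (7*(15*(1 + 7)) + 324)² = (7*(15*8) + 324)² = (7*120 + 324)² = (840 + 324)² = 1164² = 1354896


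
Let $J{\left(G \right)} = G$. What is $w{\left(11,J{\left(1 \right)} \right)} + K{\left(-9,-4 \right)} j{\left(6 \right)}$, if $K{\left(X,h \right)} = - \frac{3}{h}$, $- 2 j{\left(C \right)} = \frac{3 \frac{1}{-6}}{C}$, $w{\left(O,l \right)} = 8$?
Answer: $\frac{257}{32} \approx 8.0313$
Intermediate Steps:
$j{\left(C \right)} = \frac{1}{4 C}$ ($j{\left(C \right)} = - \frac{\frac{3}{-6} \frac{1}{C}}{2} = - \frac{3 \left(- \frac{1}{6}\right) \frac{1}{C}}{2} = - \frac{\left(- \frac{1}{2}\right) \frac{1}{C}}{2} = \frac{1}{4 C}$)
$w{\left(11,J{\left(1 \right)} \right)} + K{\left(-9,-4 \right)} j{\left(6 \right)} = 8 + - \frac{3}{-4} \frac{1}{4 \cdot 6} = 8 + \left(-3\right) \left(- \frac{1}{4}\right) \frac{1}{4} \cdot \frac{1}{6} = 8 + \frac{3}{4} \cdot \frac{1}{24} = 8 + \frac{1}{32} = \frac{257}{32}$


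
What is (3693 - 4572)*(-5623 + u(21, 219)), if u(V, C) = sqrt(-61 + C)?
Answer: 4942617 - 879*sqrt(158) ≈ 4.9316e+6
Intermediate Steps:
(3693 - 4572)*(-5623 + u(21, 219)) = (3693 - 4572)*(-5623 + sqrt(-61 + 219)) = -879*(-5623 + sqrt(158)) = 4942617 - 879*sqrt(158)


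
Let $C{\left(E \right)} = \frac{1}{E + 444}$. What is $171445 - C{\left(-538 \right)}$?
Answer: $\frac{16115831}{94} \approx 1.7145 \cdot 10^{5}$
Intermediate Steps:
$C{\left(E \right)} = \frac{1}{444 + E}$
$171445 - C{\left(-538 \right)} = 171445 - \frac{1}{444 - 538} = 171445 - \frac{1}{-94} = 171445 - - \frac{1}{94} = 171445 + \frac{1}{94} = \frac{16115831}{94}$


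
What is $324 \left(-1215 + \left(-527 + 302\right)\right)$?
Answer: $-466560$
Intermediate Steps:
$324 \left(-1215 + \left(-527 + 302\right)\right) = 324 \left(-1215 - 225\right) = 324 \left(-1440\right) = -466560$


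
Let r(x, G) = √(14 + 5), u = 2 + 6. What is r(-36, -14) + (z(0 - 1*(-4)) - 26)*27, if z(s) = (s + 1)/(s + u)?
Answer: -2763/4 + √19 ≈ -686.39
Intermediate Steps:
u = 8
z(s) = (1 + s)/(8 + s) (z(s) = (s + 1)/(s + 8) = (1 + s)/(8 + s))
r(x, G) = √19
r(-36, -14) + (z(0 - 1*(-4)) - 26)*27 = √19 + ((1 + (0 - 1*(-4)))/(8 + (0 - 1*(-4))) - 26)*27 = √19 + ((1 + (0 + 4))/(8 + (0 + 4)) - 26)*27 = √19 + ((1 + 4)/(8 + 4) - 26)*27 = √19 + (5/12 - 26)*27 = √19 - 307/12*27 = √19 - 2763/4 = -2763/4 + √19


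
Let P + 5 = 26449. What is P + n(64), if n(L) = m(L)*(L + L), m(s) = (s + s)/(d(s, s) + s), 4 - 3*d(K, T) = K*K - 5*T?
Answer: 23655092/895 ≈ 26430.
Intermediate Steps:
P = 26444 (P = -5 + 26449 = 26444)
d(K, T) = 4/3 - K**2/3 + 5*T/3 (d(K, T) = 4/3 - (K*K - 5*T)/3 = 4/3 - (K**2 - 5*T)/3 = 4/3 + (-K**2/3 + 5*T/3) = 4/3 - K**2/3 + 5*T/3)
m(s) = 2*s/(4/3 - s**2/3 + 8*s/3) (m(s) = (s + s)/((4/3 - s**2/3 + 5*s/3) + s) = (2*s)/(4/3 - s**2/3 + 8*s/3) = 2*s/(4/3 - s**2/3 + 8*s/3))
n(L) = 12*L**2/(4 - L**2 + 8*L) (n(L) = (6*L/(4 - L**2 + 8*L))*(L + L) = (6*L/(4 - L**2 + 8*L))*(2*L) = 12*L**2/(4 - L**2 + 8*L))
P + n(64) = 26444 + 12*64**2/(4 - 1*64**2 + 8*64) = 26444 + 12*4096/(4 - 1*4096 + 512) = 26444 + 12*4096/(4 - 4096 + 512) = 26444 + 12*4096/(-3580) = 26444 + 12*4096*(-1/3580) = 26444 - 12288/895 = 23655092/895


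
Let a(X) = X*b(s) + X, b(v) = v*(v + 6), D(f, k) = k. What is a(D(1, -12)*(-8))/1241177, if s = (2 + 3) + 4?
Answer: 13056/1241177 ≈ 0.010519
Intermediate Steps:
s = 9 (s = 5 + 4 = 9)
b(v) = v*(6 + v)
a(X) = 136*X (a(X) = X*(9*(6 + 9)) + X = X*(9*15) + X = X*135 + X = 135*X + X = 136*X)
a(D(1, -12)*(-8))/1241177 = (136*(-12*(-8)))/1241177 = (136*96)*(1/1241177) = 13056*(1/1241177) = 13056/1241177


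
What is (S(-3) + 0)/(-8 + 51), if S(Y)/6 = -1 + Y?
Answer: -24/43 ≈ -0.55814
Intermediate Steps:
S(Y) = -6 + 6*Y (S(Y) = 6*(-1 + Y) = -6 + 6*Y)
(S(-3) + 0)/(-8 + 51) = ((-6 + 6*(-3)) + 0)/(-8 + 51) = ((-6 - 18) + 0)/43 = (-24 + 0)/43 = (1/43)*(-24) = -24/43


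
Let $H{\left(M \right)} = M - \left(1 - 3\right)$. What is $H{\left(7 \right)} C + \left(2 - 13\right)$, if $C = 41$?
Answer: $358$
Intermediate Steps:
$H{\left(M \right)} = 2 + M$ ($H{\left(M \right)} = M - -2 = M + 2 = 2 + M$)
$H{\left(7 \right)} C + \left(2 - 13\right) = \left(2 + 7\right) 41 + \left(2 - 13\right) = 9 \cdot 41 + \left(2 - 13\right) = 369 - 11 = 358$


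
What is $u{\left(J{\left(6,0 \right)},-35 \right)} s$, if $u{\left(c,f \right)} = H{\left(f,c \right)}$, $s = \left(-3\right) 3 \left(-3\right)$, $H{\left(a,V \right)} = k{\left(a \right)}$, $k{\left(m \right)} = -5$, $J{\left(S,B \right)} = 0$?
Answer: $-135$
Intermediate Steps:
$H{\left(a,V \right)} = -5$
$s = 27$ ($s = \left(-9\right) \left(-3\right) = 27$)
$u{\left(c,f \right)} = -5$
$u{\left(J{\left(6,0 \right)},-35 \right)} s = \left(-5\right) 27 = -135$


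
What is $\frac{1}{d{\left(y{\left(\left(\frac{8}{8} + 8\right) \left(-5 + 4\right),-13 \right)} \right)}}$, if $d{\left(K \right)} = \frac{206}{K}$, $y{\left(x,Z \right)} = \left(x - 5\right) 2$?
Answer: $- \frac{14}{103} \approx -0.13592$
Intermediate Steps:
$y{\left(x,Z \right)} = -10 + 2 x$ ($y{\left(x,Z \right)} = \left(-5 + x\right) 2 = -10 + 2 x$)
$\frac{1}{d{\left(y{\left(\left(\frac{8}{8} + 8\right) \left(-5 + 4\right),-13 \right)} \right)}} = \frac{1}{206 \frac{1}{-10 + 2 \left(\frac{8}{8} + 8\right) \left(-5 + 4\right)}} = \frac{1}{206 \frac{1}{-10 + 2 \left(8 \cdot \frac{1}{8} + 8\right) \left(-1\right)}} = \frac{1}{206 \frac{1}{-10 + 2 \left(1 + 8\right) \left(-1\right)}} = \frac{1}{206 \frac{1}{-10 + 2 \cdot 9 \left(-1\right)}} = \frac{1}{206 \frac{1}{-10 + 2 \left(-9\right)}} = \frac{1}{206 \frac{1}{-10 - 18}} = \frac{1}{206 \frac{1}{-28}} = \frac{1}{206 \left(- \frac{1}{28}\right)} = \frac{1}{- \frac{103}{14}} = - \frac{14}{103}$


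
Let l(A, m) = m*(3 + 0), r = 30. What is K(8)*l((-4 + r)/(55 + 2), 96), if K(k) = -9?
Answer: -2592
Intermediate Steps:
l(A, m) = 3*m (l(A, m) = m*3 = 3*m)
K(8)*l((-4 + r)/(55 + 2), 96) = -27*96 = -9*288 = -2592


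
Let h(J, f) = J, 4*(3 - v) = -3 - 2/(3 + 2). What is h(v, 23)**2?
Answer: 5929/400 ≈ 14.822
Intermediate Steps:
v = 77/20 (v = 3 - (-3 - 2/(3 + 2))/4 = 3 - (-3 - 2/5)/4 = 3 - 1/4*(-17/5) = 3 + 17/20 = 77/20 ≈ 3.8500)
h(v, 23)**2 = (77/20)**2 = 5929/400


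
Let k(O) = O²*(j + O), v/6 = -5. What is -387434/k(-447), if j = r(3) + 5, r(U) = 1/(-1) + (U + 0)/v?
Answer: 3874340/885353679 ≈ 0.0043760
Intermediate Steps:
v = -30 (v = 6*(-5) = -30)
r(U) = -1 - U/30 (r(U) = 1/(-1) + (U + 0)/(-30) = 1*(-1) + U*(-1/30) = -1 - U/30)
j = 39/10 (j = (-1 - 1/30*3) + 5 = (-1 - ⅒) + 5 = -11/10 + 5 = 39/10 ≈ 3.9000)
k(O) = O²*(39/10 + O)
-387434/k(-447) = -387434*1/(199809*(39/10 - 447)) = -387434/(199809*(-4431/10)) = -387434/(-885353679/10) = -387434*(-10/885353679) = 3874340/885353679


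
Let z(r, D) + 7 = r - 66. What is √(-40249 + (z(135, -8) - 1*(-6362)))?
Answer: 5*I*√1353 ≈ 183.92*I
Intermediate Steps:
z(r, D) = -73 + r (z(r, D) = -7 + (r - 66) = -7 + (-66 + r) = -73 + r)
√(-40249 + (z(135, -8) - 1*(-6362))) = √(-40249 + ((-73 + 135) - 1*(-6362))) = √(-40249 + (62 + 6362)) = √(-40249 + 6424) = √(-33825) = 5*I*√1353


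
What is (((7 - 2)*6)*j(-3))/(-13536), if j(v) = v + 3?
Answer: 0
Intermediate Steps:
j(v) = 3 + v
(((7 - 2)*6)*j(-3))/(-13536) = (((7 - 2)*6)*(3 - 3))/(-13536) = ((5*6)*0)*(-1/13536) = (30*0)*(-1/13536) = 0*(-1/13536) = 0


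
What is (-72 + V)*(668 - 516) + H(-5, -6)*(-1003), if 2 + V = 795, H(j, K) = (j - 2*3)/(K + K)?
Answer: 1304071/12 ≈ 1.0867e+5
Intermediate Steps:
H(j, K) = (-6 + j)/(2*K) (H(j, K) = (j - 6)/((2*K)) = (-6 + j)*(1/(2*K)) = (-6 + j)/(2*K))
V = 793 (V = -2 + 795 = 793)
(-72 + V)*(668 - 516) + H(-5, -6)*(-1003) = (-72 + 793)*(668 - 516) + ((½)*(-6 - 5)/(-6))*(-1003) = 721*152 + ((½)*(-⅙)*(-11))*(-1003) = 109592 + (11/12)*(-1003) = 109592 - 11033/12 = 1304071/12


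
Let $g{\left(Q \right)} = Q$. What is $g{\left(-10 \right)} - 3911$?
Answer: $-3921$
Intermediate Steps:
$g{\left(-10 \right)} - 3911 = -10 - 3911 = -3921$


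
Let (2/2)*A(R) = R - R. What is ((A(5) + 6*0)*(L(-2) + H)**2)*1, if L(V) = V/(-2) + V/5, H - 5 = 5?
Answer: 0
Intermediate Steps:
A(R) = 0 (A(R) = R - R = 0)
H = 10 (H = 5 + 5 = 10)
L(V) = -3*V/10 (L(V) = V*(-1/2) + V*(1/5) = -V/2 + V/5 = -3*V/10)
((A(5) + 6*0)*(L(-2) + H)**2)*1 = ((0 + 6*0)*(-3/10*(-2) + 10)**2)*1 = ((0 + 0)*(3/5 + 10)**2)*1 = (0*(53/5)**2)*1 = (0*(2809/25))*1 = 0*1 = 0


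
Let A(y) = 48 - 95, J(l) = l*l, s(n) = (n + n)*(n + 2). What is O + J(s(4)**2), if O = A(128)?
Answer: 5308369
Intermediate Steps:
s(n) = 2*n*(2 + n) (s(n) = (2*n)*(2 + n) = 2*n*(2 + n))
J(l) = l**2
A(y) = -47
O = -47
O + J(s(4)**2) = -47 + ((2*4*(2 + 4))**2)**2 = -47 + ((2*4*6)**2)**2 = -47 + (48**2)**2 = -47 + 2304**2 = -47 + 5308416 = 5308369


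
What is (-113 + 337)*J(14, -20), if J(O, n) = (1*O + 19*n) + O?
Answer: -78848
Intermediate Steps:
J(O, n) = 2*O + 19*n (J(O, n) = (O + 19*n) + O = 2*O + 19*n)
(-113 + 337)*J(14, -20) = (-113 + 337)*(2*14 + 19*(-20)) = 224*(28 - 380) = 224*(-352) = -78848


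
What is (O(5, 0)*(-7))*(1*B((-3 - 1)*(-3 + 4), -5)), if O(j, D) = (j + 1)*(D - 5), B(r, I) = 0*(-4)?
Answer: 0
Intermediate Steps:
B(r, I) = 0
O(j, D) = (1 + j)*(-5 + D)
(O(5, 0)*(-7))*(1*B((-3 - 1)*(-3 + 4), -5)) = ((-5 + 0 - 5*5 + 0*5)*(-7))*(1*0) = ((-5 + 0 - 25 + 0)*(-7))*0 = -30*(-7)*0 = 210*0 = 0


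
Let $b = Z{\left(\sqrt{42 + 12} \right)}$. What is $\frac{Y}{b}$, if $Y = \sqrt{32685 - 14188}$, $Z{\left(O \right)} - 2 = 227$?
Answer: $\frac{\sqrt{18497}}{229} \approx 0.5939$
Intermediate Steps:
$Z{\left(O \right)} = 229$ ($Z{\left(O \right)} = 2 + 227 = 229$)
$Y = \sqrt{18497} \approx 136.0$
$b = 229$
$\frac{Y}{b} = \frac{\sqrt{18497}}{229}$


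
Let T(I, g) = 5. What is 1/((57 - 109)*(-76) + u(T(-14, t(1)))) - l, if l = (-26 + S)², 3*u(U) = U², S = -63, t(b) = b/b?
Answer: -94109398/11881 ≈ -7921.0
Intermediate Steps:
t(b) = 1
u(U) = U²/3
l = 7921 (l = (-26 - 63)² = (-89)² = 7921)
1/((57 - 109)*(-76) + u(T(-14, t(1)))) - l = 1/((57 - 109)*(-76) + (⅓)*5²) - 1*7921 = 1/(-52*(-76) + (⅓)*25) - 7921 = 1/(3952 + 25/3) - 7921 = 1/(11881/3) - 7921 = 3/11881 - 7921 = -94109398/11881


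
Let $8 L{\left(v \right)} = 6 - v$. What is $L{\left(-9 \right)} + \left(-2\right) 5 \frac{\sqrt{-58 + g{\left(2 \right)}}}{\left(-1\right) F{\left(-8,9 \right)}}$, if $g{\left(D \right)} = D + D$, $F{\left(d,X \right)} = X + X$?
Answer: $\frac{15}{8} + \frac{5 i \sqrt{6}}{3} \approx 1.875 + 4.0825 i$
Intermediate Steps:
$F{\left(d,X \right)} = 2 X$
$L{\left(v \right)} = \frac{3}{4} - \frac{v}{8}$ ($L{\left(v \right)} = \frac{6 - v}{8} = \frac{3}{4} - \frac{v}{8}$)
$g{\left(D \right)} = 2 D$
$L{\left(-9 \right)} + \left(-2\right) 5 \frac{\sqrt{-58 + g{\left(2 \right)}}}{\left(-1\right) F{\left(-8,9 \right)}} = \left(\frac{3}{4} - - \frac{9}{8}\right) + \left(-2\right) 5 \frac{\sqrt{-58 + 2 \cdot 2}}{\left(-1\right) 2 \cdot 9} = \left(\frac{3}{4} + \frac{9}{8}\right) - 10 \frac{\sqrt{-58 + 4}}{\left(-1\right) 18} = \frac{15}{8} - 10 \frac{\sqrt{-54}}{-18} = \frac{15}{8} - 10 \cdot 3 i \sqrt{6} \left(- \frac{1}{18}\right) = \frac{15}{8} - 10 \left(- \frac{i \sqrt{6}}{6}\right) = \frac{15}{8} + \frac{5 i \sqrt{6}}{3}$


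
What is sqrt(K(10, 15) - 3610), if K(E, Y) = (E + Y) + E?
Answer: 5*I*sqrt(143) ≈ 59.791*I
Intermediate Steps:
K(E, Y) = Y + 2*E
sqrt(K(10, 15) - 3610) = sqrt((15 + 2*10) - 3610) = sqrt((15 + 20) - 3610) = sqrt(35 - 3610) = sqrt(-3575) = 5*I*sqrt(143)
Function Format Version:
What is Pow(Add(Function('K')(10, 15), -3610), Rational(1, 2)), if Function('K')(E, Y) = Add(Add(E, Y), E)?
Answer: Mul(5, I, Pow(143, Rational(1, 2))) ≈ Mul(59.791, I)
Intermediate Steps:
Function('K')(E, Y) = Add(Y, Mul(2, E))
Pow(Add(Function('K')(10, 15), -3610), Rational(1, 2)) = Pow(Add(Add(15, Mul(2, 10)), -3610), Rational(1, 2)) = Pow(Add(Add(15, 20), -3610), Rational(1, 2)) = Pow(Add(35, -3610), Rational(1, 2)) = Pow(-3575, Rational(1, 2)) = Mul(5, I, Pow(143, Rational(1, 2)))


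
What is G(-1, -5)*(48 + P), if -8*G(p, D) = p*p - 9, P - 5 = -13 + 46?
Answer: 86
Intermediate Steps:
P = 38 (P = 5 + (-13 + 46) = 5 + 33 = 38)
G(p, D) = 9/8 - p²/8 (G(p, D) = -(p*p - 9)/8 = -(p² - 9)/8 = -(-9 + p²)/8 = 9/8 - p²/8)
G(-1, -5)*(48 + P) = (9/8 - ⅛*(-1)²)*(48 + 38) = (9/8 - ⅛*1)*86 = (9/8 - ⅛)*86 = 1*86 = 86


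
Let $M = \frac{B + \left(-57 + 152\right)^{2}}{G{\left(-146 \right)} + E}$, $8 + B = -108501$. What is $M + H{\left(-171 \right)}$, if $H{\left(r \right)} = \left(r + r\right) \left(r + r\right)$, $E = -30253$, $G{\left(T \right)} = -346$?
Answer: $\frac{3579080920}{30599} \approx 1.1697 \cdot 10^{5}$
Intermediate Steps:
$B = -108509$ ($B = -8 - 108501 = -108509$)
$H{\left(r \right)} = 4 r^{2}$ ($H{\left(r \right)} = 2 r 2 r = 4 r^{2}$)
$M = \frac{99484}{30599}$ ($M = \frac{-108509 + \left(-57 + 152\right)^{2}}{-346 - 30253} = \frac{-108509 + 95^{2}}{-30599} = \left(-108509 + 9025\right) \left(- \frac{1}{30599}\right) = \left(-99484\right) \left(- \frac{1}{30599}\right) = \frac{99484}{30599} \approx 3.2512$)
$M + H{\left(-171 \right)} = \frac{99484}{30599} + 4 \left(-171\right)^{2} = \frac{99484}{30599} + 4 \cdot 29241 = \frac{99484}{30599} + 116964 = \frac{3579080920}{30599}$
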